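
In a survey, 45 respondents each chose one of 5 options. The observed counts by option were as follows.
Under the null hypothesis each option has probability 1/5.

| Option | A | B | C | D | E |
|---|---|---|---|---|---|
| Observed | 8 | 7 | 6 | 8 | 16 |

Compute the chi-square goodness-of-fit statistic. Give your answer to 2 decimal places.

Expected count for each of the 5 categories: 45/5 = 9.
χ² = (8−9)²/9 + (7−9)²/9 + (6−9)²/9 + (8−9)²/9 + (16−9)²/9
   = 0.111 + 0.444 + 1.000 + 0.111 + 5.444
Sum = 7.11

7.11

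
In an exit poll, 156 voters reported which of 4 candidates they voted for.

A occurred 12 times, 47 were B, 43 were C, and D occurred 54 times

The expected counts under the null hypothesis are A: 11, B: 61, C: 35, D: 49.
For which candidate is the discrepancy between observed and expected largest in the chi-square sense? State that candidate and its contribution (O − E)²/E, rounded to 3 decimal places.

χ² = (12−11)²/11 + (47−61)²/61 + (43−35)²/35 + (54−49)²/49
   = 0.0909 + 3.2131 + 1.8286 + 0.5102
The largest term is for B: 3.213.

B, 3.213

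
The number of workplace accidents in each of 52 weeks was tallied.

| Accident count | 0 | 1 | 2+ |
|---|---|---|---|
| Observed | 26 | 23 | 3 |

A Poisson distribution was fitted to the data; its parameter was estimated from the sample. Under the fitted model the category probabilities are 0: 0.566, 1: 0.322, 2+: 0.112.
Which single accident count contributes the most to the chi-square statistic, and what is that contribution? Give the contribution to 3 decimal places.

1, 2.337

Expected counts E_i = n·p_i: 52×0.566 = 29.432, 52×0.322 = 16.744, 52×0.112 = 5.824.
0: (26 − 29.432)²/29.432 = 11.778624/29.432 = 0.4002
1: (23 − 16.744)²/16.744 = 39.137536/16.744 = 2.3374
2+: (3 − 5.824)²/5.824 = 7.974976/5.824 = 1.3693
The largest term is for 1: 2.337.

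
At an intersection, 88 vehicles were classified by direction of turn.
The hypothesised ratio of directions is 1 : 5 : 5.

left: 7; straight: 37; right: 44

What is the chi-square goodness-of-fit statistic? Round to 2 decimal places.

0.75

Ratio total = 11. Expected counts: 88×1/11 = 8, 88×5/11 = 40, 88×5/11 = 40.
left: (7 − 8)²/8 = 1/8 = 0.125
straight: (37 − 40)²/40 = 9/40 = 0.225
right: (44 − 40)²/40 = 16/40 = 0.400
Sum = 0.75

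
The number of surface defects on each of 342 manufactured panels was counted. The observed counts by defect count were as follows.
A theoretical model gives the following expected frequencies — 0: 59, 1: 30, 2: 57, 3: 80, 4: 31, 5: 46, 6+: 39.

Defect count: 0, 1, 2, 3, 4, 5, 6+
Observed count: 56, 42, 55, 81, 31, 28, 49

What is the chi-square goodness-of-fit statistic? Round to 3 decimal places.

χ² = (56−59)²/59 + (42−30)²/30 + (55−57)²/57 + (81−80)²/80 + (31−31)²/31 + (28−46)²/46 + (49−39)²/39
   = 0.1525 + 4.8000 + 0.0702 + 0.0125 + 0.0000 + 7.0435 + 2.5641
Sum = 14.643

14.643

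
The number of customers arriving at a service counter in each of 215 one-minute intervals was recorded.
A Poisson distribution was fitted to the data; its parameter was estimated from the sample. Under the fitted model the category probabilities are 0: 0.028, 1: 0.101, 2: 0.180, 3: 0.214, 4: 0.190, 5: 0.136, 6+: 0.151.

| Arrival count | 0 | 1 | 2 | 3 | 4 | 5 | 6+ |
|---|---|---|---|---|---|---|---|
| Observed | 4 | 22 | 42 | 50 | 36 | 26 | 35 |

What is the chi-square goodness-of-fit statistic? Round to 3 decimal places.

Expected counts E_i = n·p_i: 215×0.028 = 6.02, 215×0.101 = 21.715, 215×0.180 = 38.7, 215×0.214 = 46.01, 215×0.190 = 40.85, 215×0.136 = 29.24, 215×0.151 = 32.465.
χ² = (4−6.02)²/6.02 + (22−21.715)²/21.715 + (42−38.7)²/38.7 + (50−46.01)²/46.01 + (36−40.85)²/40.85 + (26−29.24)²/29.24 + (35−32.465)²/32.465
   = 0.6778 + 0.0037 + 0.2814 + 0.3460 + 0.5758 + 0.3590 + 0.1979
Sum = 2.442

2.442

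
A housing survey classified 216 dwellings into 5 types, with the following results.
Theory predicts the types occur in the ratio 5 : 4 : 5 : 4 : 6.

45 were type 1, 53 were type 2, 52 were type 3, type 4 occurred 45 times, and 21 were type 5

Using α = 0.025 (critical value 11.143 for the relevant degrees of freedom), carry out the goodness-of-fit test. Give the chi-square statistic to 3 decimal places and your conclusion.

31.533; reject

Ratio total = 24. Expected counts: 216×5/24 = 45, 216×4/24 = 36, 216×5/24 = 45, 216×4/24 = 36, 216×6/24 = 54.
type 1: (45 − 45)²/45 = 0/45 = 0.0000
type 2: (53 − 36)²/36 = 289/36 = 8.0278
type 3: (52 − 45)²/45 = 49/45 = 1.0889
type 4: (45 − 36)²/36 = 81/36 = 2.2500
type 5: (21 − 54)²/54 = 1089/54 = 20.1667
Sum = 31.533
df = 4. Since 31.533 > 11.143, we reject H₀.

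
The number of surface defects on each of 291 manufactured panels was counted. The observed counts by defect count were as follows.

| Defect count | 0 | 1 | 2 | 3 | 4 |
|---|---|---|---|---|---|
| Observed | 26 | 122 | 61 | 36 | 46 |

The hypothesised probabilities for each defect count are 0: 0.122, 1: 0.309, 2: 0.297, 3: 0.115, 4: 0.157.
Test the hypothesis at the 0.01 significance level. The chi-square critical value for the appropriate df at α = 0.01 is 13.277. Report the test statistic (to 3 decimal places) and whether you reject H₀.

Expected counts E_i = n·p_i: 291×0.122 = 35.502, 291×0.309 = 89.919, 291×0.297 = 86.427, 291×0.115 = 33.465, 291×0.157 = 45.687.
0: (26 − 35.502)²/35.502 = 90.288004/35.502 = 2.5432
1: (122 − 89.919)²/89.919 = 1029.190561/89.919 = 11.4458
2: (61 − 86.427)²/86.427 = 646.532329/86.427 = 7.4807
3: (36 − 33.465)²/33.465 = 6.426225/33.465 = 0.1920
4: (46 − 45.687)²/45.687 = 0.097969/45.687 = 0.0021
Sum = 21.664
df = 4. Since 21.664 > 13.277, we reject H₀.

21.664; reject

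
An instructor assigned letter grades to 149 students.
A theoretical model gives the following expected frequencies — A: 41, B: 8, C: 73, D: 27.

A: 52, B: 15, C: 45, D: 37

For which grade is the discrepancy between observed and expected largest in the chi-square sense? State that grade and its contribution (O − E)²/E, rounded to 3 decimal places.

C, 10.740

χ² = (52−41)²/41 + (15−8)²/8 + (45−73)²/73 + (37−27)²/27
   = 2.9512 + 6.1250 + 10.7397 + 3.7037
The largest term is for C: 10.740.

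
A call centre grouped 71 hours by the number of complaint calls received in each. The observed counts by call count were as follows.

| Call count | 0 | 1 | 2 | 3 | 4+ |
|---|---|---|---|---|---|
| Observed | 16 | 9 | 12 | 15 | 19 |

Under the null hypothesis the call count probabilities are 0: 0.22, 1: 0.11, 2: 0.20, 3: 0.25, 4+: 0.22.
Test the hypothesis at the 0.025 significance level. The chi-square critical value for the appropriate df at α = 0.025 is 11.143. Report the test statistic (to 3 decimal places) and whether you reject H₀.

Expected counts E_i = n·p_i: 71×0.22 = 15.62, 71×0.11 = 7.81, 71×0.20 = 14.2, 71×0.25 = 17.75, 71×0.22 = 15.62.
0: (16 − 15.62)²/15.62 = 0.1444/15.62 = 0.0092
1: (9 − 7.81)²/7.81 = 1.4161/7.81 = 0.1813
2: (12 − 14.2)²/14.2 = 4.84/14.2 = 0.3408
3: (15 − 17.75)²/17.75 = 7.5625/17.75 = 0.4261
4+: (19 − 15.62)²/15.62 = 11.4244/15.62 = 0.7314
Sum = 1.689
df = 4. Since 1.689 < 11.143, we do not reject H₀.

1.689; do not reject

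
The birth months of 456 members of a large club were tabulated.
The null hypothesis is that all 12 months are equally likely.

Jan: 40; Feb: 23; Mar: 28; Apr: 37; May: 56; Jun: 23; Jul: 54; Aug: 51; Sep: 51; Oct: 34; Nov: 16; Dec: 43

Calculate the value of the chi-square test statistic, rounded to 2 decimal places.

52.58

Under H₀ each category has probability 1/12, so each expected count is 456/12 = 38.
cat         O        E   (O−E)²/E
Jan        40       38      0.105
Feb        23       38      5.921
Mar        28       38      2.632
Apr        37       38      0.026
May        56       38      8.526
Jun        23       38      5.921
Jul        54       38      6.737
Aug        51       38      4.447
Sep        51       38      4.447
Oct        34       38      0.421
Nov        16       38     12.737
Dec        43       38      0.658
Sum = 52.58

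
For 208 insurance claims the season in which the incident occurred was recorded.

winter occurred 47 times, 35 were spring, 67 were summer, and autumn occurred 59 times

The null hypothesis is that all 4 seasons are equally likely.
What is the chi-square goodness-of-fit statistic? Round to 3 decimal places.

Expected count for each of the 4 categories: 208/4 = 52.
cat         O        E   (O−E)²/E
winter     47       52     0.4808
spring     35       52     5.5577
summer     67       52     4.3269
autumn     59       52     0.9423
Sum = 11.308

11.308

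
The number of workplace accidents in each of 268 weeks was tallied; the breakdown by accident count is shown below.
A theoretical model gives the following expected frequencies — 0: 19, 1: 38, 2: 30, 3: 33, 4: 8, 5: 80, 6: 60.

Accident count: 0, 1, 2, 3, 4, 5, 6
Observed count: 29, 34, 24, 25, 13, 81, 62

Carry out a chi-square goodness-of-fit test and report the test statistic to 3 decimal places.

χ² = (29−19)²/19 + (34−38)²/38 + (24−30)²/30 + (25−33)²/33 + (13−8)²/8 + (81−80)²/80 + (62−60)²/60
   = 5.2632 + 0.4211 + 1.2000 + 1.9394 + 3.1250 + 0.0125 + 0.0667
Sum = 12.028

12.028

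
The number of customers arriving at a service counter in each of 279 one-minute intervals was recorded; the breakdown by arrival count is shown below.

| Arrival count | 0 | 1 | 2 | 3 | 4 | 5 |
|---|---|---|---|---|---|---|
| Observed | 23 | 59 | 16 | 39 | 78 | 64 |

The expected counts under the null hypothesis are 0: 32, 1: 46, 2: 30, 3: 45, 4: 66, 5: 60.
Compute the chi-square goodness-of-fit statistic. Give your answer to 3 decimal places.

15.987

0: (23 − 32)²/32 = 81/32 = 2.5313
1: (59 − 46)²/46 = 169/46 = 3.6739
2: (16 − 30)²/30 = 196/30 = 6.5333
3: (39 − 45)²/45 = 36/45 = 0.8000
4: (78 − 66)²/66 = 144/66 = 2.1818
5: (64 − 60)²/60 = 16/60 = 0.2667
Sum = 15.987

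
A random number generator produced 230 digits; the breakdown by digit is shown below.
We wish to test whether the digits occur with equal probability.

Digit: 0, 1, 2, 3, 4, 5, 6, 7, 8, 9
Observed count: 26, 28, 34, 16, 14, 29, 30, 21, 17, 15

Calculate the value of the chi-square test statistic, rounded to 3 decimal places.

20.609

Expected count for each of the 10 categories: 230/10 = 23.
0: (26 − 23)²/23 = 9/23 = 0.3913
1: (28 − 23)²/23 = 25/23 = 1.0870
2: (34 − 23)²/23 = 121/23 = 5.2609
3: (16 − 23)²/23 = 49/23 = 2.1304
4: (14 − 23)²/23 = 81/23 = 3.5217
5: (29 − 23)²/23 = 36/23 = 1.5652
6: (30 − 23)²/23 = 49/23 = 2.1304
7: (21 − 23)²/23 = 4/23 = 0.1739
8: (17 − 23)²/23 = 36/23 = 1.5652
9: (15 − 23)²/23 = 64/23 = 2.7826
Sum = 20.609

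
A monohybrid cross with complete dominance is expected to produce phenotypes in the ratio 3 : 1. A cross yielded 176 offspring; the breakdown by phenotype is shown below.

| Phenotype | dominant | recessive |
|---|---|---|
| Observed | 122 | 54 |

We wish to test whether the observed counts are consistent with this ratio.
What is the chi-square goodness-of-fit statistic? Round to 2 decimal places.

3.03

Ratio total = 4. Expected counts: 176×3/4 = 132, 176×1/4 = 44.
dominant: (122 − 132)²/132 = 100/132 = 0.758
recessive: (54 − 44)²/44 = 100/44 = 2.273
Sum = 3.03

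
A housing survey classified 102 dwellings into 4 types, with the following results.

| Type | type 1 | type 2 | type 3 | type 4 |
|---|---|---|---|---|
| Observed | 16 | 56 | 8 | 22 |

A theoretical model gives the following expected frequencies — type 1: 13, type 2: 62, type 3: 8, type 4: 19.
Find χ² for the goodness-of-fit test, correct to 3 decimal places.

1.747

cat         O        E   (O−E)²/E
type 1     16       13     0.6923
type 2     56       62     0.5806
type 3      8        8     0.0000
type 4     22       19     0.4737
Sum = 1.747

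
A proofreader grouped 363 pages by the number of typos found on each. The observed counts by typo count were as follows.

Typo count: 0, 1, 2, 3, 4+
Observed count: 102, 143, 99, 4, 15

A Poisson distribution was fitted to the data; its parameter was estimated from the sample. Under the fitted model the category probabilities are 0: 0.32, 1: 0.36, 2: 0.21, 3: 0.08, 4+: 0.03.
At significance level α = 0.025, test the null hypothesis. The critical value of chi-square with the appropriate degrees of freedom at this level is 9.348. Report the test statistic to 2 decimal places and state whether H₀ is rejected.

32.83; reject

Expected counts E_i = n·p_i: 363×0.32 = 116.16, 363×0.36 = 130.68, 363×0.21 = 76.23, 363×0.08 = 29.04, 363×0.03 = 10.89.
0: (102 − 116.16)²/116.16 = 200.5056/116.16 = 1.726
1: (143 − 130.68)²/130.68 = 151.7824/130.68 = 1.161
2: (99 − 76.23)²/76.23 = 518.4729/76.23 = 6.801
3: (4 − 29.04)²/29.04 = 627.0016/29.04 = 21.591
4+: (15 − 10.89)²/10.89 = 16.8921/10.89 = 1.551
Sum = 32.83
df = 3. Since 32.83 > 9.348, we reject H₀.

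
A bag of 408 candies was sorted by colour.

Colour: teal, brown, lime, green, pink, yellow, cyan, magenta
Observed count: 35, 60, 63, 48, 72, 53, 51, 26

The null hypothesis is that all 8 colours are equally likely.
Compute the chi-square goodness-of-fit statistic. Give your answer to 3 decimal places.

30.588

Under H₀ each category has probability 1/8, so each expected count is 408/8 = 51.
teal: (35 − 51)²/51 = 256/51 = 5.0196
brown: (60 − 51)²/51 = 81/51 = 1.5882
lime: (63 − 51)²/51 = 144/51 = 2.8235
green: (48 − 51)²/51 = 9/51 = 0.1765
pink: (72 − 51)²/51 = 441/51 = 8.6471
yellow: (53 − 51)²/51 = 4/51 = 0.0784
cyan: (51 − 51)²/51 = 0/51 = 0.0000
magenta: (26 − 51)²/51 = 625/51 = 12.2549
Sum = 30.588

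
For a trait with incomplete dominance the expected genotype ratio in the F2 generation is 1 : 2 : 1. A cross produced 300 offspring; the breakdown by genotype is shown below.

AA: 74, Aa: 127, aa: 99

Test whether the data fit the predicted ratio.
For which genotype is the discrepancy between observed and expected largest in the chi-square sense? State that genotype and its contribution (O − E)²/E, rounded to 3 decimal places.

Ratio total = 4. Expected counts: 300×1/4 = 75, 300×2/4 = 150, 300×1/4 = 75.
AA: (74 − 75)²/75 = 1/75 = 0.0133
Aa: (127 − 150)²/150 = 529/150 = 3.5267
aa: (99 − 75)²/75 = 576/75 = 7.6800
The largest term is for aa: 7.680.

aa, 7.680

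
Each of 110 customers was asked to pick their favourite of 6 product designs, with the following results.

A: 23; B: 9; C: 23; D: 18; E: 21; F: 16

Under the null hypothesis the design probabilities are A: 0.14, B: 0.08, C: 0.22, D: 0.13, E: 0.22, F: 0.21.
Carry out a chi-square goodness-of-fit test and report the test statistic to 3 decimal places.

Expected counts E_i = n·p_i: 110×0.14 = 15.4, 110×0.08 = 8.8, 110×0.22 = 24.2, 110×0.13 = 14.3, 110×0.22 = 24.2, 110×0.21 = 23.1.
cat         O        E   (O−E)²/E
A          23     15.4     3.7506
B           9      8.8     0.0045
C          23     24.2     0.0595
D          18     14.3     0.9573
E          21     24.2     0.4231
F          16     23.1     2.1823
Sum = 7.377

7.377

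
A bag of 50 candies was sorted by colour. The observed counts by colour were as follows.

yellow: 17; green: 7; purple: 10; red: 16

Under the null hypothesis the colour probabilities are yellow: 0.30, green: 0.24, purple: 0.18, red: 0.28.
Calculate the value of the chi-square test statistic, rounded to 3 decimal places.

2.747

Expected counts E_i = n·p_i: 50×0.30 = 15, 50×0.24 = 12, 50×0.18 = 9, 50×0.28 = 14.
χ² = (17−15)²/15 + (7−12)²/12 + (10−9)²/9 + (16−14)²/14
   = 0.2667 + 2.0833 + 0.1111 + 0.2857
Sum = 2.747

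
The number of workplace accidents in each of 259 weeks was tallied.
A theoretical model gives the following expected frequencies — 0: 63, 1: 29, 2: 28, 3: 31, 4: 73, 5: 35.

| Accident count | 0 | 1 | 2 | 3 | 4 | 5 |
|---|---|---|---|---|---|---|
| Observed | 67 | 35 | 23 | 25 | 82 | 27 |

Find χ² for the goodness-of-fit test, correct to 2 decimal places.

cat         O        E   (O−E)²/E
0          67       63      0.254
1          35       29      1.241
2          23       28      0.893
3          25       31      1.161
4          82       73      1.110
5          27       35      1.829
Sum = 6.49

6.49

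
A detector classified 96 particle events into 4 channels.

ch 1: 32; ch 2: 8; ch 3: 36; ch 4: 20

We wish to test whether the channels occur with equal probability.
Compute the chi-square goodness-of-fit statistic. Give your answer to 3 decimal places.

20.000

Under H₀ each category has probability 1/4, so each expected count is 96/4 = 24.
cat         O        E   (O−E)²/E
ch 1       32       24     2.6667
ch 2        8       24    10.6667
ch 3       36       24     6.0000
ch 4       20       24     0.6667
Sum = 20.000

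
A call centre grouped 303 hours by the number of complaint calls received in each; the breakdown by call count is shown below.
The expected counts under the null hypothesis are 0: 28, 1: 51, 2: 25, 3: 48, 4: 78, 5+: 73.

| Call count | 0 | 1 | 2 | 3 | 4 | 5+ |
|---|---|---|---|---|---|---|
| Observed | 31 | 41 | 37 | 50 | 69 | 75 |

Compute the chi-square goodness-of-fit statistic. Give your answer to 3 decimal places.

9.219

0: (31 − 28)²/28 = 9/28 = 0.3214
1: (41 − 51)²/51 = 100/51 = 1.9608
2: (37 − 25)²/25 = 144/25 = 5.7600
3: (50 − 48)²/48 = 4/48 = 0.0833
4: (69 − 78)²/78 = 81/78 = 1.0385
5+: (75 − 73)²/73 = 4/73 = 0.0548
Sum = 9.219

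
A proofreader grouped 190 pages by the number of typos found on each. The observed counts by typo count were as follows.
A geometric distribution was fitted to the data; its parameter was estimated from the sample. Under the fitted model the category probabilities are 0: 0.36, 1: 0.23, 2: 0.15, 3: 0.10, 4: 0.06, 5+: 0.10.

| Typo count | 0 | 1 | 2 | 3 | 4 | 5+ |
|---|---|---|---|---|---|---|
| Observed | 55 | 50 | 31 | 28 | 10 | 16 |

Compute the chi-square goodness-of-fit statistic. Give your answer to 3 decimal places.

Expected counts E_i = n·p_i: 190×0.36 = 68.4, 190×0.23 = 43.7, 190×0.15 = 28.5, 190×0.10 = 19, 190×0.06 = 11.4, 190×0.10 = 19.
χ² = (55−68.4)²/68.4 + (50−43.7)²/43.7 + (31−28.5)²/28.5 + (28−19)²/19 + (10−11.4)²/11.4 + (16−19)²/19
   = 2.6251 + 0.9082 + 0.2193 + 4.2632 + 0.1719 + 0.4737
Sum = 8.661

8.661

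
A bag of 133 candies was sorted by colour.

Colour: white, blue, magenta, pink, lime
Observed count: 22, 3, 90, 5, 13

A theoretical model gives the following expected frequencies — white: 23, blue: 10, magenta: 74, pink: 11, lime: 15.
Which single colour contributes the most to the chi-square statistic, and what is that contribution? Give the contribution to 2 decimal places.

blue, 4.90

white: (22 − 23)²/23 = 1/23 = 0.043
blue: (3 − 10)²/10 = 49/10 = 4.900
magenta: (90 − 74)²/74 = 256/74 = 3.459
pink: (5 − 11)²/11 = 36/11 = 3.273
lime: (13 − 15)²/15 = 4/15 = 0.267
The largest term is for blue: 4.90.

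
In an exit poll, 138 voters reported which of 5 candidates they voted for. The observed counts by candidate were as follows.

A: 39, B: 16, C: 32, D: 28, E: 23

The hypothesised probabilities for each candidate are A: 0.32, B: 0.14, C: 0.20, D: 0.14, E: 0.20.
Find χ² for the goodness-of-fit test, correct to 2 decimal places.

Expected counts E_i = n·p_i: 138×0.32 = 44.16, 138×0.14 = 19.32, 138×0.20 = 27.6, 138×0.14 = 19.32, 138×0.20 = 27.6.
cat         O        E   (O−E)²/E
A          39    44.16      0.603
B          16    19.32      0.571
C          32     27.6      0.701
D          28    19.32      3.900
E          23     27.6      0.767
Sum = 6.54

6.54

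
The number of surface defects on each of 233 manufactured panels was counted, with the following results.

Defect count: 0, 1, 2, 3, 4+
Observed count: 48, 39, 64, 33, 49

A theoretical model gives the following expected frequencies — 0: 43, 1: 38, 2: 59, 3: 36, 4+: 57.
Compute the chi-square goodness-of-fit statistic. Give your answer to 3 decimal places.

cat         O        E   (O−E)²/E
0          48       43     0.5814
1          39       38     0.0263
2          64       59     0.4237
3          33       36     0.2500
4+         49       57     1.1228
Sum = 2.404

2.404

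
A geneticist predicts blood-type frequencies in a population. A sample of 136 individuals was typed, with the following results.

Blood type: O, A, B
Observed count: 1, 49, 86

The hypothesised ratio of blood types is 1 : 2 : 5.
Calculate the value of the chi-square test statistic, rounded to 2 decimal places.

Ratio total = 8. Expected counts: 136×1/8 = 17, 136×2/8 = 34, 136×5/8 = 85.
χ² = (1−17)²/17 + (49−34)²/34 + (86−85)²/85
   = 15.059 + 6.618 + 0.012
Sum = 21.69

21.69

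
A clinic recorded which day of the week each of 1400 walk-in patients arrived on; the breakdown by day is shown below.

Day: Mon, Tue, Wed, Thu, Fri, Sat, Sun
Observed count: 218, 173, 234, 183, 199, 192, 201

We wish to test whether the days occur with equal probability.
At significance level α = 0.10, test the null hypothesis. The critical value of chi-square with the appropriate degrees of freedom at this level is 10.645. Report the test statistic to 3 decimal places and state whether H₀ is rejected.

12.820; reject

Under H₀ each category has probability 1/7, so each expected count is 1400/7 = 200.
Mon: (218 − 200)²/200 = 324/200 = 1.6200
Tue: (173 − 200)²/200 = 729/200 = 3.6450
Wed: (234 − 200)²/200 = 1156/200 = 5.7800
Thu: (183 − 200)²/200 = 289/200 = 1.4450
Fri: (199 − 200)²/200 = 1/200 = 0.0050
Sat: (192 − 200)²/200 = 64/200 = 0.3200
Sun: (201 − 200)²/200 = 1/200 = 0.0050
Sum = 12.820
df = 6. Since 12.820 > 10.645, we reject H₀.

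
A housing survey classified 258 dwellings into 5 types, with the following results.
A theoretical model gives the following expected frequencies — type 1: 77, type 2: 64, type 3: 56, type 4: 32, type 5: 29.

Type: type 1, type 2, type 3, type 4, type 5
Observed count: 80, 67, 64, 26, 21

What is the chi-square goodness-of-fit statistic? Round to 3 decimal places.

4.732

χ² = (80−77)²/77 + (67−64)²/64 + (64−56)²/56 + (26−32)²/32 + (21−29)²/29
   = 0.1169 + 0.1406 + 1.1429 + 1.1250 + 2.2069
Sum = 4.732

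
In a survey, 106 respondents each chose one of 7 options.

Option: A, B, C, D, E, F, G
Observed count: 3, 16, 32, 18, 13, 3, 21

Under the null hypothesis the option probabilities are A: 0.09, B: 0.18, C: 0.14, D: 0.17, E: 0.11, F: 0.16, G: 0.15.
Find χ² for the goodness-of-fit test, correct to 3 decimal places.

38.104

Expected counts E_i = n·p_i: 106×0.09 = 9.54, 106×0.18 = 19.08, 106×0.14 = 14.84, 106×0.17 = 18.02, 106×0.11 = 11.66, 106×0.16 = 16.96, 106×0.15 = 15.9.
χ² = (3−9.54)²/9.54 + (16−19.08)²/19.08 + (32−14.84)²/14.84 + (18−18.02)²/18.02 + (13−11.66)²/11.66 + (3−16.96)²/16.96 + (21−15.9)²/15.9
   = 4.4834 + 0.4972 + 19.8427 + 0.0000 + 0.1540 + 11.4907 + 1.6358
Sum = 38.104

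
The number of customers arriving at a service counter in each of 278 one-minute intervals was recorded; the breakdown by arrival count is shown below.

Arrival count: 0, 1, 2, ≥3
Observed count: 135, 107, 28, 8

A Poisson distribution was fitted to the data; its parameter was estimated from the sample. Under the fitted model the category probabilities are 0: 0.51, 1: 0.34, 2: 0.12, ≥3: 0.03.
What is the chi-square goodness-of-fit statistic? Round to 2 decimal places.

Expected counts E_i = n·p_i: 278×0.51 = 141.78, 278×0.34 = 94.52, 278×0.12 = 33.36, 278×0.03 = 8.34.
cat         O        E   (O−E)²/E
0         135   141.78      0.324
1         107    94.52      1.648
2          28    33.36      0.861
≥3          8     8.34      0.014
Sum = 2.85

2.85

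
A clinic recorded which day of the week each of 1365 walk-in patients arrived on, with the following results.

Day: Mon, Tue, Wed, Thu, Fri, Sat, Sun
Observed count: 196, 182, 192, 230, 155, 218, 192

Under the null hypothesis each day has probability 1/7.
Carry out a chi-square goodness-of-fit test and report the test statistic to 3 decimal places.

Under H₀ each category has probability 1/7, so each expected count is 1365/7 = 195.
Mon: (196 − 195)²/195 = 1/195 = 0.0051
Tue: (182 − 195)²/195 = 169/195 = 0.8667
Wed: (192 − 195)²/195 = 9/195 = 0.0462
Thu: (230 − 195)²/195 = 1225/195 = 6.2821
Fri: (155 − 195)²/195 = 1600/195 = 8.2051
Sat: (218 − 195)²/195 = 529/195 = 2.7128
Sun: (192 − 195)²/195 = 9/195 = 0.0462
Sum = 18.164

18.164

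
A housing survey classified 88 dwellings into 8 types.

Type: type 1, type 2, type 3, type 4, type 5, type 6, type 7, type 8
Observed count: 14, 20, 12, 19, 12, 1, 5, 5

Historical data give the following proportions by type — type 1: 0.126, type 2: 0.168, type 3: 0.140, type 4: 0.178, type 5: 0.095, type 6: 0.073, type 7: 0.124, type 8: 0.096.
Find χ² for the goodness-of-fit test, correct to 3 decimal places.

14.099

Expected counts E_i = n·p_i: 88×0.126 = 11.088, 88×0.168 = 14.784, 88×0.140 = 12.32, 88×0.178 = 15.664, 88×0.095 = 8.36, 88×0.073 = 6.424, 88×0.124 = 10.912, 88×0.096 = 8.448.
type 1: (14 − 11.088)²/11.088 = 8.479744/11.088 = 0.7648
type 2: (20 − 14.784)²/14.784 = 27.206656/14.784 = 1.8403
type 3: (12 − 12.32)²/12.32 = 0.1024/12.32 = 0.0083
type 4: (19 − 15.664)²/15.664 = 11.128896/15.664 = 0.7105
type 5: (12 − 8.36)²/8.36 = 13.2496/8.36 = 1.5849
type 6: (1 − 6.424)²/6.424 = 29.419776/6.424 = 4.5797
type 7: (5 − 10.912)²/10.912 = 34.951744/10.912 = 3.2031
type 8: (5 − 8.448)²/8.448 = 11.888704/8.448 = 1.4073
Sum = 14.099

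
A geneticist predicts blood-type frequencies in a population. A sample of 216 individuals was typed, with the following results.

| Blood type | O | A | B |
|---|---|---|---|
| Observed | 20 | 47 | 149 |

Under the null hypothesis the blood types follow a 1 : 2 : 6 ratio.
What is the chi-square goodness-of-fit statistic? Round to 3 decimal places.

0.861

Ratio total = 9. Expected counts: 216×1/9 = 24, 216×2/9 = 48, 216×6/9 = 144.
cat         O        E   (O−E)²/E
O          20       24     0.6667
A          47       48     0.0208
B         149      144     0.1736
Sum = 0.861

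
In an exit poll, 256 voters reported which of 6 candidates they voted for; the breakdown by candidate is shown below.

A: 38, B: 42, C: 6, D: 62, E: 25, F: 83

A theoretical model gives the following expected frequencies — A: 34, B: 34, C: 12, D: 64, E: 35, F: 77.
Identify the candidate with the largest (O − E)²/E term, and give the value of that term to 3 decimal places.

C, 3.000

cat         O        E   (O−E)²/E
A          38       34     0.4706
B          42       34     1.8824
C           6       12     3.0000
D          62       64     0.0625
E          25       35     2.8571
F          83       77     0.4675
The largest term is for C: 3.000.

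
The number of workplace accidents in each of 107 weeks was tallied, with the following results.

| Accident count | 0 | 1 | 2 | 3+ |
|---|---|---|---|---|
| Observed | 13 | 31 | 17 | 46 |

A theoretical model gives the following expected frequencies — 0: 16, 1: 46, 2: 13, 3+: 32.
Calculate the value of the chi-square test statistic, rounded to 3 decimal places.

χ² = (13−16)²/16 + (31−46)²/46 + (17−13)²/13 + (46−32)²/32
   = 0.5625 + 4.8913 + 1.2308 + 6.1250
Sum = 12.810

12.810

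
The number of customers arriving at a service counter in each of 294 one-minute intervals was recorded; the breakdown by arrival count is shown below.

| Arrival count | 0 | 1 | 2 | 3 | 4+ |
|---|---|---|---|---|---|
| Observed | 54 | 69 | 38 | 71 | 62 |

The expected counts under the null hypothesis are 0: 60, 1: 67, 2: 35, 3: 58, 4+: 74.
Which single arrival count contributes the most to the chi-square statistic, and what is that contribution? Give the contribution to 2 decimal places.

cat         O        E   (O−E)²/E
0          54       60      0.600
1          69       67      0.060
2          38       35      0.257
3          71       58      2.914
4+         62       74      1.946
The largest term is for 3: 2.91.

3, 2.91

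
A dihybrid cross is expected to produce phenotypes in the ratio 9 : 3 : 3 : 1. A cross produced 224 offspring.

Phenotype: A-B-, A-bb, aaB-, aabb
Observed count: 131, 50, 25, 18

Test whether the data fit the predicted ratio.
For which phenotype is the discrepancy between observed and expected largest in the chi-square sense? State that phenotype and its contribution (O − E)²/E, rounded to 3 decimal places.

aaB-, 6.881

Ratio total = 16. Expected counts: 224×9/16 = 126, 224×3/16 = 42, 224×3/16 = 42, 224×1/16 = 14.
χ² = (131−126)²/126 + (50−42)²/42 + (25−42)²/42 + (18−14)²/14
   = 0.1984 + 1.5238 + 6.8810 + 1.1429
The largest term is for aaB-: 6.881.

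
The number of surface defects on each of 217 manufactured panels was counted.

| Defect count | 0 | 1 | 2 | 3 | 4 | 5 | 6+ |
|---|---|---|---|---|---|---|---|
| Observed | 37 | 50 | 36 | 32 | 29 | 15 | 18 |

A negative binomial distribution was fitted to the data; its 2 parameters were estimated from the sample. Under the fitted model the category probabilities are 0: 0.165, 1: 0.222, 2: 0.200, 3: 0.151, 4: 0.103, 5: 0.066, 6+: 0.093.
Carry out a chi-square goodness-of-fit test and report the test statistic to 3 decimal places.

Expected counts E_i = n·p_i: 217×0.165 = 35.805, 217×0.222 = 48.174, 217×0.200 = 43.4, 217×0.151 = 32.767, 217×0.103 = 22.351, 217×0.066 = 14.322, 217×0.093 = 20.181.
0: (37 − 35.805)²/35.805 = 1.428025/35.805 = 0.0399
1: (50 − 48.174)²/48.174 = 3.334276/48.174 = 0.0692
2: (36 − 43.4)²/43.4 = 54.76/43.4 = 1.2618
3: (32 − 32.767)²/32.767 = 0.588289/32.767 = 0.0180
4: (29 − 22.351)²/22.351 = 44.209201/22.351 = 1.9780
5: (15 − 14.322)²/14.322 = 0.459684/14.322 = 0.0321
6+: (18 − 20.181)²/20.181 = 4.756761/20.181 = 0.2357
Sum = 3.635

3.635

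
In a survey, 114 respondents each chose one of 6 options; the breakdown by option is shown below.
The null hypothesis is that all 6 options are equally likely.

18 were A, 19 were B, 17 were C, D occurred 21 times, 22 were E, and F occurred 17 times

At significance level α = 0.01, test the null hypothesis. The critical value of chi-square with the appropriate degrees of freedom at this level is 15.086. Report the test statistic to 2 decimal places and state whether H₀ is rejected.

Expected count for each of the 6 categories: 114/6 = 19.
A: (18 − 19)²/19 = 1/19 = 0.053
B: (19 − 19)²/19 = 0/19 = 0.000
C: (17 − 19)²/19 = 4/19 = 0.211
D: (21 − 19)²/19 = 4/19 = 0.211
E: (22 − 19)²/19 = 9/19 = 0.474
F: (17 − 19)²/19 = 4/19 = 0.211
Sum = 1.16
df = 5. Since 1.16 < 15.086, we do not reject H₀.

1.16; do not reject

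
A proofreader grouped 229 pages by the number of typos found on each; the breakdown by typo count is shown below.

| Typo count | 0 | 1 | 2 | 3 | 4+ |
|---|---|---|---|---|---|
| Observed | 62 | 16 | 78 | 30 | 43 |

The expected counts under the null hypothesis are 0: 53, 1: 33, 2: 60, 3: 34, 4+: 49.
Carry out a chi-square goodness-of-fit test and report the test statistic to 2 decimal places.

16.89

0: (62 − 53)²/53 = 81/53 = 1.528
1: (16 − 33)²/33 = 289/33 = 8.758
2: (78 − 60)²/60 = 324/60 = 5.400
3: (30 − 34)²/34 = 16/34 = 0.471
4+: (43 − 49)²/49 = 36/49 = 0.735
Sum = 16.89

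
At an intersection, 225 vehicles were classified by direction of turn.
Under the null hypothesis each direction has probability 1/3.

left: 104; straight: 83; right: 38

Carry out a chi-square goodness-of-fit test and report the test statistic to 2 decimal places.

Expected count for each of the 3 categories: 225/3 = 75.
left: (104 − 75)²/75 = 841/75 = 11.213
straight: (83 − 75)²/75 = 64/75 = 0.853
right: (38 − 75)²/75 = 1369/75 = 18.253
Sum = 30.32

30.32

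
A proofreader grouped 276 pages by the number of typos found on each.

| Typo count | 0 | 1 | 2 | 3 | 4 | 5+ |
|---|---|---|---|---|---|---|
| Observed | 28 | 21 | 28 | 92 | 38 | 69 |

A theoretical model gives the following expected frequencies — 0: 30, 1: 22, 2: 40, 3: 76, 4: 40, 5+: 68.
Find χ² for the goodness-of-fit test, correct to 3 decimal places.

cat         O        E   (O−E)²/E
0          28       30     0.1333
1          21       22     0.0455
2          28       40     3.6000
3          92       76     3.3684
4          38       40     0.1000
5+         69       68     0.0147
Sum = 7.262

7.262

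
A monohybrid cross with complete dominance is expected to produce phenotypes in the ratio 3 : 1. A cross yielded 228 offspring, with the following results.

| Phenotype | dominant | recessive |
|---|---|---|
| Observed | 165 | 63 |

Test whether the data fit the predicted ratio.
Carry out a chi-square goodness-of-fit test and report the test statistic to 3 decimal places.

Ratio total = 4. Expected counts: 228×3/4 = 171, 228×1/4 = 57.
dominant: (165 − 171)²/171 = 36/171 = 0.2105
recessive: (63 − 57)²/57 = 36/57 = 0.6316
Sum = 0.842

0.842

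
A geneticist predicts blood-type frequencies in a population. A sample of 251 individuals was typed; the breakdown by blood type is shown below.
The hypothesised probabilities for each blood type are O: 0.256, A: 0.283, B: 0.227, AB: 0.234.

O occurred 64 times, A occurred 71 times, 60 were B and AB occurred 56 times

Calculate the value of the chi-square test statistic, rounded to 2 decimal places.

0.29

Expected counts E_i = n·p_i: 251×0.256 = 64.256, 251×0.283 = 71.033, 251×0.227 = 56.977, 251×0.234 = 58.734.
cat         O        E   (O−E)²/E
O          64   64.256      0.001
A          71   71.033      0.000
B          60   56.977      0.160
AB         56   58.734      0.127
Sum = 0.29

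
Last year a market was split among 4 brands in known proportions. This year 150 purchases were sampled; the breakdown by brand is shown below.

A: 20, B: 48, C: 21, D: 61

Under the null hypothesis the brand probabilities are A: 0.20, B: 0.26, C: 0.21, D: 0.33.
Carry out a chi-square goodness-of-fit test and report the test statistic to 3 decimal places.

11.582

Expected counts E_i = n·p_i: 150×0.20 = 30, 150×0.26 = 39, 150×0.21 = 31.5, 150×0.33 = 49.5.
cat         O        E   (O−E)²/E
A          20       30     3.3333
B          48       39     2.0769
C          21     31.5     3.5000
D          61     49.5     2.6717
Sum = 11.582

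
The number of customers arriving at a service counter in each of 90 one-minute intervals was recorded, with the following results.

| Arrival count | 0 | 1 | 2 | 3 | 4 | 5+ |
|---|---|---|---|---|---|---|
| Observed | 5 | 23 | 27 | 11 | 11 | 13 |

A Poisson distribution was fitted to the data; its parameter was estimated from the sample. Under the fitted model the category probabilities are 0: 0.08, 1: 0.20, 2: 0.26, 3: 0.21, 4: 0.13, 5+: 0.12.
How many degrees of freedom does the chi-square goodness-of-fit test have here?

There are k = 6 categories and 1 parameter estimated from the data, so df = 6 − 1 − 1 = 4.

4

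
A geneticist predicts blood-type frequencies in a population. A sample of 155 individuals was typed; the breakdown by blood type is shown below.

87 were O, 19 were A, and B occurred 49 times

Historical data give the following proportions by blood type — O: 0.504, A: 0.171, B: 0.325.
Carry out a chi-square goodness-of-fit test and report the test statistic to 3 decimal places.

3.172

Expected counts E_i = n·p_i: 155×0.504 = 78.12, 155×0.171 = 26.505, 155×0.325 = 50.375.
cat         O        E   (O−E)²/E
O          87    78.12     1.0094
A          19   26.505     2.1251
B          49   50.375     0.0375
Sum = 3.172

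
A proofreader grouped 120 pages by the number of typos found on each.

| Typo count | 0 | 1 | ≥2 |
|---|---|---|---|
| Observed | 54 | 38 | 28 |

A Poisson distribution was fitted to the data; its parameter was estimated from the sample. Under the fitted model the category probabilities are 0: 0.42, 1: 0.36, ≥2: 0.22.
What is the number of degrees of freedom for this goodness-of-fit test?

There are k = 3 categories and 1 parameter estimated from the data, so df = 3 − 1 − 1 = 1.

1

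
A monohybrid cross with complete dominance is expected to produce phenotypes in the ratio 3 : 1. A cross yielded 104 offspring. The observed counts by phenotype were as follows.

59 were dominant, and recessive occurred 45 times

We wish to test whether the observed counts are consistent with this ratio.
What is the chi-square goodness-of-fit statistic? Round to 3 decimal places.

Ratio total = 4. Expected counts: 104×3/4 = 78, 104×1/4 = 26.
dominant: (59 − 78)²/78 = 361/78 = 4.6282
recessive: (45 − 26)²/26 = 361/26 = 13.8846
Sum = 18.513

18.513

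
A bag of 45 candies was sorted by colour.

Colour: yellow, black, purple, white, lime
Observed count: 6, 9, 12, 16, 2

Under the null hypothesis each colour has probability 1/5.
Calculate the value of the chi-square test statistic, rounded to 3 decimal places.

12.889

Under H₀ each category has probability 1/5, so each expected count is 45/5 = 9.
χ² = (6−9)²/9 + (9−9)²/9 + (12−9)²/9 + (16−9)²/9 + (2−9)²/9
   = 1.0000 + 0.0000 + 1.0000 + 5.4444 + 5.4444
Sum = 12.889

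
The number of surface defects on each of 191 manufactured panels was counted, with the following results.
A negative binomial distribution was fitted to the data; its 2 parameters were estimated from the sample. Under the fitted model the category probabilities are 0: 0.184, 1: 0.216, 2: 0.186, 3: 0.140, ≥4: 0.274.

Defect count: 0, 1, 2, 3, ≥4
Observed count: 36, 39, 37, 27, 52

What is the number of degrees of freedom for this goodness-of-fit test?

There are k = 5 categories and 2 parameters estimated from the data, so df = 5 − 1 − 2 = 2.

2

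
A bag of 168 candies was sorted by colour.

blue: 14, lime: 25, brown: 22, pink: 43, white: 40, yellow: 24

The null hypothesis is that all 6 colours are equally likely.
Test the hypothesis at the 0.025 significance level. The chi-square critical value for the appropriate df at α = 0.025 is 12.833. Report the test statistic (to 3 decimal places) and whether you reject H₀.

22.357; reject

Under H₀ each category has probability 1/6, so each expected count is 168/6 = 28.
χ² = (14−28)²/28 + (25−28)²/28 + (22−28)²/28 + (43−28)²/28 + (40−28)²/28 + (24−28)²/28
   = 7.0000 + 0.3214 + 1.2857 + 8.0357 + 5.1429 + 0.5714
Sum = 22.357
df = 5. Since 22.357 > 12.833, we reject H₀.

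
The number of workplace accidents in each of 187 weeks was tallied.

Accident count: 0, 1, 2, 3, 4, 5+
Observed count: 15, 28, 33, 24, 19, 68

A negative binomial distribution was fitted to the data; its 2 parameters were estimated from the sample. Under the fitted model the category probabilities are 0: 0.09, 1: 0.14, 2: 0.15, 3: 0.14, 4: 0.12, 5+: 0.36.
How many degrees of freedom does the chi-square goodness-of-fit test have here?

There are k = 6 categories and 2 parameters estimated from the data, so df = 6 − 1 − 2 = 3.

3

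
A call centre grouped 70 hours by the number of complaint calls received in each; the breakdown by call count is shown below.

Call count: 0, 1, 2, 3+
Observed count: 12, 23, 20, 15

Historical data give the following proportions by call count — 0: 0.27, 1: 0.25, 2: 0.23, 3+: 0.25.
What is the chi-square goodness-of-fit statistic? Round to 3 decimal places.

Expected counts E_i = n·p_i: 70×0.27 = 18.9, 70×0.25 = 17.5, 70×0.23 = 16.1, 70×0.25 = 17.5.
0: (12 − 18.9)²/18.9 = 47.61/18.9 = 2.5190
1: (23 − 17.5)²/17.5 = 30.25/17.5 = 1.7286
2: (20 − 16.1)²/16.1 = 15.21/16.1 = 0.9447
3+: (15 − 17.5)²/17.5 = 6.25/17.5 = 0.3571
Sum = 5.549

5.549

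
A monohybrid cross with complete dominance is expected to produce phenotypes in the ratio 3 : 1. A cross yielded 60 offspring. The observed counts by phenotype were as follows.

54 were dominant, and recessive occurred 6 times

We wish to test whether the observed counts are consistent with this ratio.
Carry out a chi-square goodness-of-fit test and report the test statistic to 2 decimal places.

Ratio total = 4. Expected counts: 60×3/4 = 45, 60×1/4 = 15.
dominant: (54 − 45)²/45 = 81/45 = 1.800
recessive: (6 − 15)²/15 = 81/15 = 5.400
Sum = 7.20

7.20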